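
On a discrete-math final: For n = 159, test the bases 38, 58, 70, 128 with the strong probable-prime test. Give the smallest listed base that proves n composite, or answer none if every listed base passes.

38

n − 1 = 158 = 2^1 · 79, so s = 1 and d = 79.
Base 38: x_0 = 38^79 mod 159 = 38. x_0 ∉ {1, 158} and s = 1, so 38 is a Miller–Rabin witness and 159 is composite.
Base 58: x_0 = 58^79 mod 159 = 154. x_0 ∉ {1, 158} and s = 1, so 58 is a Miller–Rabin witness and 159 is composite.
Base 70: x_0 = 70^79 mod 159 = 70. x_0 ∉ {1, 158} and s = 1, so 70 is a Miller–Rabin witness and 159 is composite.
Base 128: x_0 = 128^79 mod 159 = 137. x_0 ∉ {1, 158} and s = 1, so 128 is a Miller–Rabin witness and 159 is composite.
The smallest witness among the given bases is 38.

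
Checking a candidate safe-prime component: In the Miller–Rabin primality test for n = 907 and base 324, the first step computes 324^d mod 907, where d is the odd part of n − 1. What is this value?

n − 1 = 906 = 2^1 · 453, so s = 1 and d = 453.
324^453 mod 907 = 1.

1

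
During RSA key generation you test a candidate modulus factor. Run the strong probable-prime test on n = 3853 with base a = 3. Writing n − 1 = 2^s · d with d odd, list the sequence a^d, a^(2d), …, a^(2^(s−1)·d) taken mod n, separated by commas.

1, 1

n − 1 = 3852 = 2^2 · 963, so s = 2 and d = 963.
x_0 = 3^963 mod 3853 = 1.
x_1 = 1^2 mod 3853 = 1.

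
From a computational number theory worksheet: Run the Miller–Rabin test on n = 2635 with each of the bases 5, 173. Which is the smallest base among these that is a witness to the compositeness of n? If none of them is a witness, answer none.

n − 1 = 2634 = 2^1 · 1317, so s = 1 and d = 1317.
Base 5: x_0 = 5^1317 mod 2635 = 745. x_0 ∉ {1, 2634} and s = 1, so 5 is a Miller–Rabin witness and 2635 is composite.
Base 173: x_0 = 173^1317 mod 2635 = 1093. x_0 ∉ {1, 2634} and s = 1, so 173 is a Miller–Rabin witness and 2635 is composite.
The smallest witness among the given bases is 5.

5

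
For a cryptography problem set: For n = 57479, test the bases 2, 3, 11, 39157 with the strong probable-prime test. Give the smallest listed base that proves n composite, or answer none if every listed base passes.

n − 1 = 57478 = 2^1 · 28739, so s = 1 and d = 28739.
Base 2: x_0 = 2^28739 mod 57479 = 16246. x_0 ∉ {1, 57478} and s = 1, so 2 is a Miller–Rabin witness and 57479 is composite.
Base 3: x_0 = 3^28739 mod 57479 = 19595. x_0 ∉ {1, 57478} and s = 1, so 3 is a Miller–Rabin witness and 57479 is composite.
Base 11: x_0 = 11^28739 mod 57479 = 51010. x_0 ∉ {1, 57478} and s = 1, so 11 is a Miller–Rabin witness and 57479 is composite.
Base 39157: x_0 = 39157^28739 mod 57479 = 15814. x_0 ∉ {1, 57478} and s = 1, so 39157 is a Miller–Rabin witness and 57479 is composite.
The smallest witness among the given bases is 2.

2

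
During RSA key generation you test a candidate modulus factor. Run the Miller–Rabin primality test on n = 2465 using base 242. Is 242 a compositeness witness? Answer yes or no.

n − 1 = 2464 = 2^5 · 77, so s = 5 and d = 77.
x_0 = 242^77 mod 2465 = 157.
x_0 is neither 1 nor 2464, so continue squaring.
x_1 = 157^2 mod 2465 = 2464.
x_1 ≡ −1, so 242 is not a witness.

no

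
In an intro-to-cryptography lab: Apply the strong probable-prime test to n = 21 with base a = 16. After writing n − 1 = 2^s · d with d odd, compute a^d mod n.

4

n − 1 = 20 = 2^2 · 5, so s = 2 and d = 5.
16^5 mod 21 = 4.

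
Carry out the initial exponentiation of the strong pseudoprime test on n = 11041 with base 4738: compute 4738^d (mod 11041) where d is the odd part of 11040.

10491

n − 1 = 11040 = 2^5 · 345, so s = 5 and d = 345.
Repeated squaring mod 11041: 4738^1 ≡ 4738, 4738^2 ≡ 2291, 4738^4 ≡ 4206, 4738^8 ≡ 2754, 4738^16 ≡ 10390, 4738^32 ≡ 4243, 4738^64 ≡ 6219, 4738^128 ≡ 10379, 4738^256 ≡ 7645.
345 = 256 + 64 + 16 + 8 + 1, so 4738^345 ≡ 7645·6219·10390·2754·4738 ≡ 10491 (mod 11041).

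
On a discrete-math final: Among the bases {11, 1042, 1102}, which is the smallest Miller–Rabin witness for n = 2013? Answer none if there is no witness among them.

11

n − 1 = 2012 = 2^2 · 503, so s = 2 and d = 503.
Base 11: x_0 = 11^503 mod 2013 = 1331. x_0 is neither 1 nor 2012, so continue squaring. x_1 = 1331^2 mod 2013 = 121. Reached i = s−1 = 1 without hitting −1: 11 is a Miller–Rabin witness and 2013 is composite.
Base 1042: x_0 = 1042^503 mod 2013 = 1117. x_0 is neither 1 nor 2012, so continue squaring. x_1 = 1117^2 mod 2013 = 1642. Reached i = s−1 = 1 without hitting −1: 1042 is a Miller–Rabin witness and 2013 is composite.
Base 1102: x_0 = 1102^503 mod 2013 = 283. x_0 is neither 1 nor 2012, so continue squaring. x_1 = 283^2 mod 2013 = 1582. Reached i = s−1 = 1 without hitting −1: 1102 is a Miller–Rabin witness and 2013 is composite.
The smallest witness among the given bases is 11.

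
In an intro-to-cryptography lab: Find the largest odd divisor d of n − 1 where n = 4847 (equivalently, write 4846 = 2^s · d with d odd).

2423

Halving: 4846 → 2423; 2423 is odd.
So 4846 = 2^1 · 2423.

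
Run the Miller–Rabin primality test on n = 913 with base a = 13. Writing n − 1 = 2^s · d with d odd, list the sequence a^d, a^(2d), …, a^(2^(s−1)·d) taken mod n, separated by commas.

909, 16, 256, 713

n − 1 = 912 = 2^4 · 57, so s = 4 and d = 57.
x_0 = 13^57 mod 913 = 909.
x_1 = 909^2 mod 913 = 16.
x_2 = 16^2 mod 913 = 256.
x_3 = 256^2 mod 913 = 713.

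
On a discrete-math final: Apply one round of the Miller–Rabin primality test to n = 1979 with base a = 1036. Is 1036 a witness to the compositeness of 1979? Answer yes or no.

no

n − 1 = 1978 = 2^1 · 989, so s = 1 and d = 989.
x_0 = 1036^989 mod 1979 = 1978.
x_0 = 1978 ≡ −1, so 1036 is not a witness.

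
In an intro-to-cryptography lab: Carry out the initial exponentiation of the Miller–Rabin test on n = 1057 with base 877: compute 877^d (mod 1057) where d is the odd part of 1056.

n − 1 = 1056 = 2^5 · 33, so s = 5 and d = 33.
877^33 mod 1057 = 897.

897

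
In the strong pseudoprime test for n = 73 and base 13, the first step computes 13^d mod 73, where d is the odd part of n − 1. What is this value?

n − 1 = 72 = 2^3 · 9, so s = 3 and d = 9.
13^9 mod 73 = 51.

51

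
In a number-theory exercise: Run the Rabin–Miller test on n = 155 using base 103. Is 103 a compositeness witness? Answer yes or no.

n − 1 = 154 = 2^1 · 77, so s = 1 and d = 77.
x_0 = 103^77 mod 155 = 38.
x_0 ∉ {1, 154} and s = 1, so 103 is a Miller–Rabin witness and 155 is composite.

yes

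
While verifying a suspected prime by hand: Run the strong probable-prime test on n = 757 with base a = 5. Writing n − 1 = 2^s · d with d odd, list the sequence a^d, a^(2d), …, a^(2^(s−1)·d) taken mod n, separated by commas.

n − 1 = 756 = 2^2 · 189, so s = 2 and d = 189.
x_0 = 5^189 mod 757 = 670.
x_1 = 670^2 mod 757 = 756.

670, 756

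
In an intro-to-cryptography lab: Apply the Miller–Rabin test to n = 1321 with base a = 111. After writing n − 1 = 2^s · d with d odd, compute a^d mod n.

1320

n − 1 = 1320 = 2^3 · 165, so s = 3 and d = 165.
111^165 mod 1321 = 1320.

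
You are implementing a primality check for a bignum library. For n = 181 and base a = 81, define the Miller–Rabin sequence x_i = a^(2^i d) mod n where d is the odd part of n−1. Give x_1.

1

n − 1 = 180 = 2^2 · 45, so s = 2 and d = 45.
x_0 = 81^45 mod 181 = 1.
x_1 = 1^2 mod 181 = 1.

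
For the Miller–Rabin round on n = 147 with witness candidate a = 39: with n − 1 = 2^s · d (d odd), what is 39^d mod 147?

81

n − 1 = 146 = 2^1 · 73, so s = 1 and d = 73.
39^73 mod 147 = 81.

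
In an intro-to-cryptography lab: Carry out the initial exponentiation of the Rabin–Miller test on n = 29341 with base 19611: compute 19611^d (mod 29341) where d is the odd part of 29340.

n − 1 = 29340 = 2^2 · 7335, so s = 2 and d = 7335.
By repeated squaring, 19611^7335 ≡ 23496 (mod 29341).

23496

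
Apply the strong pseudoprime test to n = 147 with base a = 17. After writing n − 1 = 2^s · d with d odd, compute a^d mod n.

38

n − 1 = 146 = 2^1 · 73, so s = 1 and d = 73.
Repeated squaring mod 147: 17^1 ≡ 17, 17^2 ≡ 142, 17^4 ≡ 25, 17^8 ≡ 37, 17^16 ≡ 46, 17^32 ≡ 58, 17^64 ≡ 130.
73 = 64 + 8 + 1, so 17^73 ≡ 130·37·17 ≡ 38 (mod 147).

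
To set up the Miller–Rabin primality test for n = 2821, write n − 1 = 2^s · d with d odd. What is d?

Halving: 2820 → 1410 → 705; 705 is odd.
So 2820 = 2^2 · 705.

705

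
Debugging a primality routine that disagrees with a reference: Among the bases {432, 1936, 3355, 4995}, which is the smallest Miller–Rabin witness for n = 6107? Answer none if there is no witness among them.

432

n − 1 = 6106 = 2^1 · 3053, so s = 1 and d = 3053.
Base 432: x_0 = 432^3053 mod 6107 = 519. x_0 ∉ {1, 6106} and s = 1, so 432 is a Miller–Rabin witness and 6107 is composite.
Base 1936: x_0 = 1936^3053 mod 6107 = 204. x_0 ∉ {1, 6106} and s = 1, so 1936 is a Miller–Rabin witness and 6107 is composite.
Base 3355: x_0 = 3355^3053 mod 6107 = 1188. x_0 ∉ {1, 6106} and s = 1, so 3355 is a Miller–Rabin witness and 6107 is composite.
Base 4995: x_0 = 4995^3053 mod 6107 = 3505. x_0 ∉ {1, 6106} and s = 1, so 4995 is a Miller–Rabin witness and 6107 is composite.
The smallest witness among the given bases is 432.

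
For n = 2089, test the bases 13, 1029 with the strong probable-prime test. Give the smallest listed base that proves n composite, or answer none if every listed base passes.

none

n − 1 = 2088 = 2^3 · 261, so s = 3 and d = 261.
Base 13: x_0 = 13^261 mod 2089 = 789. x_0 is neither 1 nor 2088, so continue squaring. x_1 = 789^2 mod 2089 = 2088. x_1 ≡ −1, so 13 is not a witness.
Base 1029: x_0 = 1029^261 mod 2089 = 1517. x_0 is neither 1 nor 2088, so continue squaring. x_1 = 1517^2 mod 2089 = 1300. x_2 = 1300^2 mod 2089 = 2088. x_2 ≡ −1, so 1029 is not a witness.
No listed base is a witness for 2089.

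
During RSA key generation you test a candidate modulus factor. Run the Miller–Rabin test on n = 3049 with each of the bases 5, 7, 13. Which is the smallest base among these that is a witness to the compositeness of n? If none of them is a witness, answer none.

n − 1 = 3048 = 2^3 · 381, so s = 3 and d = 381.
Base 5: x_0 = 5^381 mod 3049 = 2574. x_0 is neither 1 nor 3048, so continue squaring. x_1 = 2574^2 mod 3049 = 3048. x_1 ≡ −1, so 5 is not a witness.
Base 7: x_0 = 7^381 mod 3049 = 475. x_0 is neither 1 nor 3048, so continue squaring. x_1 = 475^2 mod 3049 = 3048. x_1 ≡ −1, so 7 is not a witness.
Base 13: x_0 = 13^381 mod 3049 = 1046. x_0 is neither 1 nor 3048, so continue squaring. x_1 = 1046^2 mod 3049 = 2574. x_2 = 2574^2 mod 3049 = 3048. x_2 ≡ −1, so 13 is not a witness.
No listed base is a witness for 3049.

none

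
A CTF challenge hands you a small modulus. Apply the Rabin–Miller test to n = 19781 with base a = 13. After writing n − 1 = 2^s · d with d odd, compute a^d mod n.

16676

n − 1 = 19780 = 2^2 · 4945, so s = 2 and d = 4945.
By repeated squaring, 13^4945 ≡ 16676 (mod 19781).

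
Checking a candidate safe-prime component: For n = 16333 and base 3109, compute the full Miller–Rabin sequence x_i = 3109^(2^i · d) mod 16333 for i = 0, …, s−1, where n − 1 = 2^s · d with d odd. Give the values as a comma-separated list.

16332, 1

n − 1 = 16332 = 2^2 · 4083, so s = 2 and d = 4083.
x_0 = 3109^4083 mod 16333 = 16332.
x_1 = 16332^2 mod 16333 = 1.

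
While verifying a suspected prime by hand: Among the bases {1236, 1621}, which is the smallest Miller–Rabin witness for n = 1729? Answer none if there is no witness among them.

n − 1 = 1728 = 2^6 · 27, so s = 6 and d = 27.
Base 1236: x_0 = 1236^27 mod 1729 = 1. x_0 = 1, so 1236 is not a witness.
Base 1621: x_0 = 1621^27 mod 1729 = 1. x_0 = 1, so 1621 is not a witness.
No listed base is a witness for 1729.

none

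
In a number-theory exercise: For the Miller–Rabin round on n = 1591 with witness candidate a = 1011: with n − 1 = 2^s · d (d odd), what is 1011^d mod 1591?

137

n − 1 = 1590 = 2^1 · 795, so s = 1 and d = 795.
Repeated squaring mod 1591: 1011^1 ≡ 1011, 1011^2 ≡ 699, 1011^4 ≡ 164, 1011^8 ≡ 1440, 1011^16 ≡ 527, 1011^32 ≡ 895, 1011^64 ≡ 752, 1011^128 ≡ 699, 1011^256 ≡ 164, 1011^512 ≡ 1440.
795 = 512 + 256 + 16 + 8 + 2 + 1, so 1011^795 ≡ 1440·164·527·1440·699·1011 ≡ 137 (mod 1591).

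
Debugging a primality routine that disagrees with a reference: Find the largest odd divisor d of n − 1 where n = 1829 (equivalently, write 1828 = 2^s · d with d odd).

Halving: 1828 → 914 → 457; 457 is odd.
So 1828 = 2^2 · 457.

457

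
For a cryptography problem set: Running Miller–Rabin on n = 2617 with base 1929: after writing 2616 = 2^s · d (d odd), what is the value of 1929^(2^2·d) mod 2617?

2616

n − 1 = 2616 = 2^3 · 327, so s = 3 and d = 327.
x_0 = 1929^327 mod 2617 = 99.
x_1 = 99^2 mod 2617 = 1950.
x_2 = 1950^2 mod 2617 = 2616.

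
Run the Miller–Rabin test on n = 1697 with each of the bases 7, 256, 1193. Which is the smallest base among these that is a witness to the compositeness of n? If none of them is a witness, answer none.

none

n − 1 = 1696 = 2^5 · 53, so s = 5 and d = 53.
Base 7: x_0 = 7^53 mod 1697 = 910. x_0 is neither 1 nor 1696, so continue squaring. x_1 = 910^2 mod 1697 = 1661. x_2 = 1661^2 mod 1697 = 1296. x_3 = 1296^2 mod 1697 = 1283. x_4 = 1283^2 mod 1697 = 1696. x_4 ≡ −1, so 7 is not a witness.
Base 256: x_0 = 256^53 mod 1697 = 1696. x_0 = 1696 ≡ −1, so 256 is not a witness.
Base 1193: x_0 = 1193^53 mod 1697 = 6. x_0 is neither 1 nor 1696, so continue squaring. x_1 = 6^2 mod 1697 = 36. x_2 = 36^2 mod 1697 = 1296. x_3 = 1296^2 mod 1697 = 1283. x_4 = 1283^2 mod 1697 = 1696. x_4 ≡ −1, so 1193 is not a witness.
No listed base is a witness for 1697.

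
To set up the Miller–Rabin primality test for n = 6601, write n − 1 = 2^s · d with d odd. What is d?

825

Halving: 6600 → 3300 → 1650 → 825; 825 is odd.
So 6600 = 2^3 · 825.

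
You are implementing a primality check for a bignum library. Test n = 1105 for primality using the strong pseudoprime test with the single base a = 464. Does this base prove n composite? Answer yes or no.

n − 1 = 1104 = 2^4 · 69, so s = 4 and d = 69.
Repeated squaring mod 1105: 464^1 ≡ 464, 464^2 ≡ 926, 464^4 ≡ 1101, 464^8 ≡ 16, 464^16 ≡ 256, 464^32 ≡ 341, 464^64 ≡ 256.
69 = 64 + 4 + 1, so 464^69 ≡ 256·1101·464 ≡ 14 (mod 1105).
x_0 = 464^69 mod 1105 = 14.
x_0 is neither 1 nor 1104, so continue squaring.
x_1 = 14^2 mod 1105 = 196.
x_2 = 196^2 mod 1105 = 846.
x_3 = 846^2 mod 1105 = 781.
Reached i = s−1 = 3 without hitting −1: 464 is a Miller–Rabin witness and 1105 is composite.

yes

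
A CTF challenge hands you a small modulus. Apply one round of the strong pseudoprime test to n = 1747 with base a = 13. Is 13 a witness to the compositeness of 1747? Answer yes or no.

n − 1 = 1746 = 2^1 · 873, so s = 1 and d = 873.
x_0 = 13^873 mod 1747 = 1746.
x_0 = 1746 ≡ −1, so 13 is not a witness.

no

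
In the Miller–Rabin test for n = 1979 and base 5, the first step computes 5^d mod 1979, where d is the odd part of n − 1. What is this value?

1

n − 1 = 1978 = 2^1 · 989, so s = 1 and d = 989.
By repeated squaring, 5^989 ≡ 1 (mod 1979).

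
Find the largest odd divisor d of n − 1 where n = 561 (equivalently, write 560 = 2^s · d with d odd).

Halving: 560 → 280 → 140 → 70 → 35; 35 is odd.
So 560 = 2^4 · 35.

35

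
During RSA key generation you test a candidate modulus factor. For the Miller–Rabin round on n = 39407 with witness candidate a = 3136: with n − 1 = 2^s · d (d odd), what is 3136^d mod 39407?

n − 1 = 39406 = 2^1 · 19703, so s = 1 and d = 19703.
3136^19703 mod 39407 = 33037.

33037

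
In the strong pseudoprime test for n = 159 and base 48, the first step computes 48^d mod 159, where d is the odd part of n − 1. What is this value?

111

n − 1 = 158 = 2^1 · 79, so s = 1 and d = 79.
48^79 mod 159 = 111.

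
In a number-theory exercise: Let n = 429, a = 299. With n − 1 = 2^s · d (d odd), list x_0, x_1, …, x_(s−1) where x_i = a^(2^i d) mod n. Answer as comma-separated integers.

260, 247

n − 1 = 428 = 2^2 · 107, so s = 2 and d = 107.
x_0 = 299^107 mod 429 = 260.
x_1 = 260^2 mod 429 = 247.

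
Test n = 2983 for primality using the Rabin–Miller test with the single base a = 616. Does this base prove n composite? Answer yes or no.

no

n − 1 = 2982 = 2^1 · 1491, so s = 1 and d = 1491.
By repeated squaring, 616^1491 ≡ 2982 (mod 2983).
x_0 = 616^1491 mod 2983 = 2982.
x_0 = 2982 ≡ −1, so 616 is not a witness.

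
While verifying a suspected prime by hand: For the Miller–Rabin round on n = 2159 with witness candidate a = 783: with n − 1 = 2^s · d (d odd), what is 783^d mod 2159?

n − 1 = 2158 = 2^1 · 1079, so s = 1 and d = 1079.
783^1079 mod 2159 = 1174.

1174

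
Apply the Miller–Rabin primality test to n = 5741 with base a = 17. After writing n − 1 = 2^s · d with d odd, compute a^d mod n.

3363

n − 1 = 5740 = 2^2 · 1435, so s = 2 and d = 1435.
Repeated squaring mod 5741: 17^1 ≡ 17, 17^2 ≡ 289, 17^4 ≡ 3147, 17^8 ≡ 384, 17^16 ≡ 3931, 17^32 ≡ 3730, 17^64 ≡ 2457, 17^128 ≡ 3058, 17^256 ≡ 5016, 17^512 ≡ 3194, 17^1024 ≡ 5620.
1435 = 1024 + 256 + 128 + 16 + 8 + 2 + 1, so 17^1435 ≡ 5620·5016·3058·3931·384·289·17 ≡ 3363 (mod 5741).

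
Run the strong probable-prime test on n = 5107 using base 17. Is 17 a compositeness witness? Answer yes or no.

n − 1 = 5106 = 2^1 · 2553, so s = 1 and d = 2553.
Repeated squaring mod 5107: 17^1 ≡ 17, 17^2 ≡ 289, 17^4 ≡ 1809, 17^8 ≡ 4001, 17^16 ≡ 2663, 17^32 ≡ 3053, 17^64 ≡ 534, 17^128 ≡ 4271, 17^256 ≡ 4344, 17^512 ≡ 5078, 17^1024 ≡ 841, 17^2048 ≡ 2515.
2553 = 2048 + 256 + 128 + 64 + 32 + 16 + 8 + 1, so 17^2553 ≡ 2515·4344·4271·534·3053·2663·4001·17 ≡ 5106 (mod 5107).
x_0 = 17^2553 mod 5107 = 5106.
x_0 = 5106 ≡ −1, so 17 is not a witness.

no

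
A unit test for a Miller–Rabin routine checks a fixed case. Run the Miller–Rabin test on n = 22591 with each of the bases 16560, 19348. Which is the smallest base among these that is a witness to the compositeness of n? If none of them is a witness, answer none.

n − 1 = 22590 = 2^1 · 11295, so s = 1 and d = 11295.
Base 16560: x_0 = 16560^11295 mod 22591 = 1. x_0 = 1, so 16560 is not a witness.
Base 19348: x_0 = 19348^11295 mod 22591 = 20255. x_0 ∉ {1, 22590} and s = 1, so 19348 is a Miller–Rabin witness and 22591 is composite.
The smallest witness among the given bases is 19348.

19348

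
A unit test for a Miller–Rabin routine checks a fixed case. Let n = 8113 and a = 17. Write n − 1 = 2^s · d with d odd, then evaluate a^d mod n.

n − 1 = 8112 = 2^4 · 507, so s = 4 and d = 507.
17^507 mod 8113 = 1854.

1854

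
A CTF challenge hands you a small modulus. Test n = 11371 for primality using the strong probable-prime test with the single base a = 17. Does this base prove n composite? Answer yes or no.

n − 1 = 11370 = 2^1 · 5685, so s = 1 and d = 5685.
x_0 = 17^5685 mod 11371 = 1398.
x_0 ∉ {1, 11370} and s = 1, so 17 is a Miller–Rabin witness and 11371 is composite.

yes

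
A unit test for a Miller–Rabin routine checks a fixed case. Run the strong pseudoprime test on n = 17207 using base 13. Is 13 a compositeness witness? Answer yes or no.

n − 1 = 17206 = 2^1 · 8603, so s = 1 and d = 8603.
x_0 = 13^8603 mod 17207 = 17206.
x_0 = 17206 ≡ −1, so 13 is not a witness.

no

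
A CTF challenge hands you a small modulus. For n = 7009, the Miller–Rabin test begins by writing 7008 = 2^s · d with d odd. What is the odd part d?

Halving: 7008 → 3504 → 1752 → 876 → 438 → 219; 219 is odd.
So 7008 = 2^5 · 219.

219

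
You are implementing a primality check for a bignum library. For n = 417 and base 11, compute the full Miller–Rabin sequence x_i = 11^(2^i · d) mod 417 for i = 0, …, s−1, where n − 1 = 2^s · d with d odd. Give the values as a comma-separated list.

n − 1 = 416 = 2^5 · 13, so s = 5 and d = 13.
x_0 = 11^13 mod 417 = 257.
x_1 = 257^2 mod 417 = 163.
x_2 = 163^2 mod 417 = 298.
x_3 = 298^2 mod 417 = 400.
x_4 = 400^2 mod 417 = 289.

257, 163, 298, 400, 289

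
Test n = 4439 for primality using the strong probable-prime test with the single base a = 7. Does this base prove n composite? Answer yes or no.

yes

n − 1 = 4438 = 2^1 · 2219, so s = 1 and d = 2219.
x_0 = 7^2219 mod 4439 = 2564.
x_0 ∉ {1, 4438} and s = 1, so 7 is a Miller–Rabin witness and 4439 is composite.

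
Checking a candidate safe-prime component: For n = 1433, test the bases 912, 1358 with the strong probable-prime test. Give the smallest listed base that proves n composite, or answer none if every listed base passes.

none

n − 1 = 1432 = 2^3 · 179, so s = 3 and d = 179.
Base 912: x_0 = 912^179 mod 1433 = 542. x_0 is neither 1 nor 1432, so continue squaring. x_1 = 542^2 mod 1433 = 1432. x_1 ≡ −1, so 912 is not a witness.
Base 1358: x_0 = 1358^179 mod 1433 = 507. x_0 is neither 1 nor 1432, so continue squaring. x_1 = 507^2 mod 1433 = 542. x_2 = 542^2 mod 1433 = 1432. x_2 ≡ −1, so 1358 is not a witness.
No listed base is a witness for 1433.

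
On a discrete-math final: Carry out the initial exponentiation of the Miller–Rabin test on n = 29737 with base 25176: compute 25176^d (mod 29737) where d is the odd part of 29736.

n − 1 = 29736 = 2^3 · 3717, so s = 3 and d = 3717.
25176^3717 mod 29737 = 2167.

2167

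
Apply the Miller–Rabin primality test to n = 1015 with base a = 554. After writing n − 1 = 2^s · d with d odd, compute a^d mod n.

694

n − 1 = 1014 = 2^1 · 507, so s = 1 and d = 507.
Repeated squaring mod 1015: 554^1 ≡ 554, 554^2 ≡ 386, 554^4 ≡ 806, 554^8 ≡ 36, 554^16 ≡ 281, 554^32 ≡ 806, 554^64 ≡ 36, 554^128 ≡ 281, 554^256 ≡ 806.
507 = 256 + 128 + 64 + 32 + 16 + 8 + 2 + 1, so 554^507 ≡ 806·281·36·806·281·36·386·554 ≡ 694 (mod 1015).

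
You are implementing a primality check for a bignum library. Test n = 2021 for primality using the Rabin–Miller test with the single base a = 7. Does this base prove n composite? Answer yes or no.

n − 1 = 2020 = 2^2 · 505, so s = 2 and d = 505.
Repeated squaring mod 2021: 7^1 ≡ 7, 7^2 ≡ 49, 7^4 ≡ 380, 7^8 ≡ 909, 7^16 ≡ 1713, 7^32 ≡ 1898, 7^64 ≡ 982, 7^128 ≡ 307, 7^256 ≡ 1283.
505 = 256 + 128 + 64 + 32 + 16 + 8 + 1, so 7^505 ≡ 1283·307·982·1898·1713·909·7 ≡ 1813 (mod 2021).
x_0 = 7^505 mod 2021 = 1813.
x_0 is neither 1 nor 2020, so continue squaring.
x_1 = 1813^2 mod 2021 = 823.
Reached i = s−1 = 1 without hitting −1: 7 is a Miller–Rabin witness and 2021 is composite.

yes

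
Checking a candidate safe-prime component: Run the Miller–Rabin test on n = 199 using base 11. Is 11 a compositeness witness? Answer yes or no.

n − 1 = 198 = 2^1 · 99, so s = 1 and d = 99.
x_0 = 11^99 mod 199 = 198.
x_0 = 198 ≡ −1, so 11 is not a witness.

no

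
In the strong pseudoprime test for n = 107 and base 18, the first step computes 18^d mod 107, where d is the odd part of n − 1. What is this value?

n − 1 = 106 = 2^1 · 53, so s = 1 and d = 53.
Repeated squaring mod 107: 18^1 ≡ 18, 18^2 ≡ 3, 18^4 ≡ 9, 18^8 ≡ 81, 18^16 ≡ 34, 18^32 ≡ 86.
53 = 32 + 16 + 4 + 1, so 18^53 ≡ 86·34·9·18 ≡ 106 (mod 107).

106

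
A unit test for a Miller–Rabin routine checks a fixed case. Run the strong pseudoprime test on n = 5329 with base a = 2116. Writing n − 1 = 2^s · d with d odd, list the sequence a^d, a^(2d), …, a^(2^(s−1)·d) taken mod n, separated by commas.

n − 1 = 5328 = 2^4 · 333, so s = 4 and d = 333.
x_0 = 2116^333 mod 5329 = 1532.
x_1 = 1532^2 mod 5329 = 2264.
x_2 = 2264^2 mod 5329 = 4527.
x_3 = 4527^2 mod 5329 = 3724.

1532, 2264, 4527, 3724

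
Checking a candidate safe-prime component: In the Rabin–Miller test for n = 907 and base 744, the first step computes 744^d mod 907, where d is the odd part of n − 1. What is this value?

n − 1 = 906 = 2^1 · 453, so s = 1 and d = 453.
744^453 mod 907 = 906.

906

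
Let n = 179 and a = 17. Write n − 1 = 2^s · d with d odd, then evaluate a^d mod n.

n − 1 = 178 = 2^1 · 89, so s = 1 and d = 89.
17^89 mod 179 = 1.

1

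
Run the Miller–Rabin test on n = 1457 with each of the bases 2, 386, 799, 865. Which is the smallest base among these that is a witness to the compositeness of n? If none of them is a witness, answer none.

2

n − 1 = 1456 = 2^4 · 91, so s = 4 and d = 91.
Base 2: x_0 = 2^91 mod 1457 = 870. x_0 is neither 1 nor 1456, so continue squaring. x_1 = 870^2 mod 1457 = 717. x_2 = 717^2 mod 1457 = 1225. x_3 = 1225^2 mod 1457 = 1372. Reached i = s−1 = 3 without hitting −1: 2 is a Miller–Rabin witness and 1457 is composite.
Base 386: x_0 = 386^91 mod 1457 = 1161. x_0 is neither 1 nor 1456, so continue squaring. x_1 = 1161^2 mod 1457 = 196. x_2 = 196^2 mod 1457 = 534. x_3 = 534^2 mod 1457 = 1041. Reached i = s−1 = 3 without hitting −1: 386 is a Miller–Rabin witness and 1457 is composite.
Base 799: x_0 = 799^91 mod 1457 = 799. x_0 is neither 1 nor 1456, so continue squaring. x_1 = 799^2 mod 1457 = 235. x_2 = 235^2 mod 1457 = 1316. x_3 = 1316^2 mod 1457 = 940. Reached i = s−1 = 3 without hitting −1: 799 is a Miller–Rabin witness and 1457 is composite.
Base 865: x_0 = 865^91 mod 1457 = 710. x_0 is neither 1 nor 1456, so continue squaring. x_1 = 710^2 mod 1457 = 1435. x_2 = 1435^2 mod 1457 = 484. x_3 = 484^2 mod 1457 = 1136. Reached i = s−1 = 3 without hitting −1: 865 is a Miller–Rabin witness and 1457 is composite.
The smallest witness among the given bases is 2.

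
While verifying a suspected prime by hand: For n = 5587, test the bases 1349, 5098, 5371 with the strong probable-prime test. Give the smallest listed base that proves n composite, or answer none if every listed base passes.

1349

n − 1 = 5586 = 2^1 · 2793, so s = 1 and d = 2793.
Base 1349: x_0 = 1349^2793 mod 5587 = 3967. x_0 ∉ {1, 5586} and s = 1, so 1349 is a Miller–Rabin witness and 5587 is composite.
Base 5098: x_0 = 5098^2793 mod 5587 = 2140. x_0 ∉ {1, 5586} and s = 1, so 5098 is a Miller–Rabin witness and 5587 is composite.
Base 5371: x_0 = 5371^2793 mod 5587 = 4779. x_0 ∉ {1, 5586} and s = 1, so 5371 is a Miller–Rabin witness and 5587 is composite.
The smallest witness among the given bases is 1349.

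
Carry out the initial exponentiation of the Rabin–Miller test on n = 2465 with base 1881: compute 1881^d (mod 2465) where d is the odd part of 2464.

1741

n − 1 = 2464 = 2^5 · 77, so s = 5 and d = 77.
1881^77 mod 2465 = 1741.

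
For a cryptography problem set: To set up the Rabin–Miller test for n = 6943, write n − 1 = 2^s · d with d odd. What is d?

Halving: 6942 → 3471; 3471 is odd.
So 6942 = 2^1 · 3471.

3471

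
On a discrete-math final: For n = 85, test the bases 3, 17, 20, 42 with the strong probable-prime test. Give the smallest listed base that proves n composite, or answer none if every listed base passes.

3

n − 1 = 84 = 2^2 · 21, so s = 2 and d = 21.
Base 3: x_0 = 3^21 mod 85 = 73. x_0 is neither 1 nor 84, so continue squaring. x_1 = 73^2 mod 85 = 59. Reached i = s−1 = 1 without hitting −1: 3 is a Miller–Rabin witness and 85 is composite.
Base 17: x_0 = 17^21 mod 85 = 17. x_0 is neither 1 nor 84, so continue squaring. x_1 = 17^2 mod 85 = 34. Reached i = s−1 = 1 without hitting −1: 17 is a Miller–Rabin witness and 85 is composite.
Base 20: x_0 = 20^21 mod 85 = 5. x_0 is neither 1 nor 84, so continue squaring. x_1 = 5^2 mod 85 = 25. Reached i = s−1 = 1 without hitting −1: 20 is a Miller–Rabin witness and 85 is composite.
Base 42: x_0 = 42^21 mod 85 = 77. x_0 is neither 1 nor 84, so continue squaring. x_1 = 77^2 mod 85 = 64. Reached i = s−1 = 1 without hitting −1: 42 is a Miller–Rabin witness and 85 is composite.
The smallest witness among the given bases is 3.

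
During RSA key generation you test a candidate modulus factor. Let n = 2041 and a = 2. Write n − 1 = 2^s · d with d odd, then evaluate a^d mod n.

996

n − 1 = 2040 = 2^3 · 255, so s = 3 and d = 255.
Repeated squaring mod 2041: 2^1 ≡ 2, 2^2 ≡ 4, 2^4 ≡ 16, 2^8 ≡ 256, 2^16 ≡ 224, 2^32 ≡ 1192, 2^64 ≡ 328, 2^128 ≡ 1452.
255 = 128 + 64 + 32 + 16 + 8 + 4 + 2 + 1, so 2^255 ≡ 1452·328·1192·224·256·16·4·2 ≡ 996 (mod 2041).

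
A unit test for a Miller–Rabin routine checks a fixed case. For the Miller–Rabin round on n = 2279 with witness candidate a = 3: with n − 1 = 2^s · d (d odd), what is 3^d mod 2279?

1920

n − 1 = 2278 = 2^1 · 1139, so s = 1 and d = 1139.
3^1139 mod 2279 = 1920.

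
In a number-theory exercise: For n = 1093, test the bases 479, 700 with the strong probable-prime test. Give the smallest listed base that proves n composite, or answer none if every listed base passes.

none

n − 1 = 1092 = 2^2 · 273, so s = 2 and d = 273.
Base 479: x_0 = 479^273 mod 1093 = 1. x_0 = 1, so 479 is not a witness.
Base 700: x_0 = 700^273 mod 1093 = 1. x_0 = 1, so 700 is not a witness.
No listed base is a witness for 1093.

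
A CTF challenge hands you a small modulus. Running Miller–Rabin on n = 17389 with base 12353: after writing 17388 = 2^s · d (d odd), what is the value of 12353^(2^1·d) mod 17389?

n − 1 = 17388 = 2^2 · 4347, so s = 2 and d = 4347.
x_0 = 12353^4347 mod 17389 = 417.
x_1 = 417^2 mod 17389 = 17388.

17388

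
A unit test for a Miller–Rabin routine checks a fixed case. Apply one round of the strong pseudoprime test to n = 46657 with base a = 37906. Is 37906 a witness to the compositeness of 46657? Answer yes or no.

yes

n − 1 = 46656 = 2^6 · 729, so s = 6 and d = 729.
x_0 = 37906^729 mod 46657 = 32443.
x_0 is neither 1 nor 46656, so continue squaring.
x_1 = 32443^2 mod 46657 = 12986.
x_2 = 12986^2 mod 46657 = 17798.
x_3 = 17798^2 mod 46657 = 14431.
x_4 = 14431^2 mod 46657 = 23570.
x_5 = 23570^2 mod 46657 = 1.
x_5 = 1 but x_4 ≠ ±1, a nontrivial square root of 1 — 37906 is a witness and 46657 is composite.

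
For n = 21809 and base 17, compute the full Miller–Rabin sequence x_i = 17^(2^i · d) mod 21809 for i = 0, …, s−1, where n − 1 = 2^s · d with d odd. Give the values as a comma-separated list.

18655, 2812, 12486, 9464

n − 1 = 21808 = 2^4 · 1363, so s = 4 and d = 1363.
x_0 = 17^1363 mod 21809 = 18655.
x_1 = 18655^2 mod 21809 = 2812.
x_2 = 2812^2 mod 21809 = 12486.
x_3 = 12486^2 mod 21809 = 9464.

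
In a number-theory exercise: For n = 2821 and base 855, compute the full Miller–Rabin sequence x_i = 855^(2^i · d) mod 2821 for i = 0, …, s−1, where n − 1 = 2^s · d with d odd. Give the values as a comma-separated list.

n − 1 = 2820 = 2^2 · 705, so s = 2 and d = 705.
x_0 = 855^705 mod 2821 = 1520.
x_1 = 1520^2 mod 2821 = 1.

1520, 1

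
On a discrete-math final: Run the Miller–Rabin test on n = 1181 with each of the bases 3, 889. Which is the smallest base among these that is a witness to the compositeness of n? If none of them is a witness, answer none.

n − 1 = 1180 = 2^2 · 295, so s = 2 and d = 295.
Base 3: x_0 = 3^295 mod 1181 = 938. x_0 is neither 1 nor 1180, so continue squaring. x_1 = 938^2 mod 1181 = 1180. x_1 ≡ −1, so 3 is not a witness.
Base 889: x_0 = 889^295 mod 1181 = 938. x_0 is neither 1 nor 1180, so continue squaring. x_1 = 938^2 mod 1181 = 1180. x_1 ≡ −1, so 889 is not a witness.
No listed base is a witness for 1181.

none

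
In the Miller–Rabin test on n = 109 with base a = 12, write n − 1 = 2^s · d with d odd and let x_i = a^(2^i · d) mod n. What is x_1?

n − 1 = 108 = 2^2 · 27, so s = 2 and d = 27.
x_0 = 12^27 mod 109 = 108.
x_1 = 108^2 mod 109 = 1.

1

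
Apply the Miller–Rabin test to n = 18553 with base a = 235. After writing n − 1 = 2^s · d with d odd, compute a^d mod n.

n − 1 = 18552 = 2^3 · 2319, so s = 3 and d = 2319.
Repeated squaring mod 18553: 235^1 ≡ 235, 235^2 ≡ 18119, 235^4 ≡ 2826, 235^8 ≡ 8486, 235^16 ≡ 8003, 235^32 ≡ 3053, 235^64 ≡ 7203, 235^128 ≡ 9021, 235^256 ≡ 4983, 235^512 ≡ 6375, 235^1024 ≡ 9555, 235^2048 ≡ 17265.
2319 = 2048 + 256 + 8 + 4 + 2 + 1, so 235^2319 ≡ 17265·4983·8486·2826·18119·235 ≡ 2234 (mod 18553).

2234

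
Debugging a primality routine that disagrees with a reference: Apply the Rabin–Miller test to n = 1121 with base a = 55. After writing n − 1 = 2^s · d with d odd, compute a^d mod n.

978

n − 1 = 1120 = 2^5 · 35, so s = 5 and d = 35.
55^35 mod 1121 = 978.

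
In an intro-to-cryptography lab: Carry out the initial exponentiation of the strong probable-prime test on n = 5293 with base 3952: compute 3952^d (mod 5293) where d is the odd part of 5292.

2143

n − 1 = 5292 = 2^2 · 1323, so s = 2 and d = 1323.
3952^1323 mod 5293 = 2143.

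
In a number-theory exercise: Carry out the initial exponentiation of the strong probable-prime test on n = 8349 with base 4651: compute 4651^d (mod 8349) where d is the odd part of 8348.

3733

n − 1 = 8348 = 2^2 · 2087, so s = 2 and d = 2087.
4651^2087 mod 8349 = 3733.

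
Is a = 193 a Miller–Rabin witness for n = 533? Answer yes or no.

n − 1 = 532 = 2^2 · 133, so s = 2 and d = 133.
Repeated squaring mod 533: 193^1 ≡ 193, 193^2 ≡ 472, 193^4 ≡ 523, 193^8 ≡ 100, 193^16 ≡ 406, 193^32 ≡ 139, 193^64 ≡ 133, 193^128 ≡ 100.
133 = 128 + 4 + 1, so 193^133 ≡ 100·523·193 ≡ 479 (mod 533).
x_0 = 193^133 mod 533 = 479.
x_0 is neither 1 nor 532, so continue squaring.
x_1 = 479^2 mod 533 = 251.
Reached i = s−1 = 1 without hitting −1: 193 is a Miller–Rabin witness and 533 is composite.

yes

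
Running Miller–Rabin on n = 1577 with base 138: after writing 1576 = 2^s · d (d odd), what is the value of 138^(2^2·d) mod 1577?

n − 1 = 1576 = 2^3 · 197, so s = 3 and d = 197.
x_0 = 138^197 mod 1577 = 992.
x_1 = 992^2 mod 1577 = 16.
x_2 = 16^2 mod 1577 = 256.

256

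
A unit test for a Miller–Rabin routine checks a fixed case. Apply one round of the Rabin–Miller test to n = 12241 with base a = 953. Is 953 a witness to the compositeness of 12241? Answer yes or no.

no

n − 1 = 12240 = 2^4 · 765, so s = 4 and d = 765.
Repeated squaring mod 12241: 953^1 ≡ 953, 953^2 ≡ 2375, 953^4 ≡ 9765, 953^8 ≡ 10076, 953^16 ≡ 11163, 953^32 ≡ 11430, 953^64 ≡ 8948, 953^128 ≡ 10564, 953^256 ≡ 9140, 953^512 ≡ 7016.
765 = 512 + 128 + 64 + 32 + 16 + 8 + 4 + 1, so 953^765 ≡ 7016·10564·8948·11430·11163·10076·9765·953 ≡ 3858 (mod 12241).
x_0 = 953^765 mod 12241 = 3858.
x_0 is neither 1 nor 12240, so continue squaring.
x_1 = 3858^2 mod 12241 = 11349.
x_2 = 11349^2 mod 12241 = 12240.
x_2 ≡ −1, so 953 is not a witness.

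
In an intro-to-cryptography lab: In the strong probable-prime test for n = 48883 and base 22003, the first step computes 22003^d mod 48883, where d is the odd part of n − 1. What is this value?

n − 1 = 48882 = 2^1 · 24441, so s = 1 and d = 24441.
By repeated squaring, 22003^24441 ≡ 1 (mod 48883).

1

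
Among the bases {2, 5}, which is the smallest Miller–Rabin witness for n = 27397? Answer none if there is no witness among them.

none

n − 1 = 27396 = 2^2 · 6849, so s = 2 and d = 6849.
Base 2: x_0 = 2^6849 mod 27397 = 6548. x_0 is neither 1 nor 27396, so continue squaring. x_1 = 6548^2 mod 27397 = 27396. x_1 ≡ −1, so 2 is not a witness.
Base 5: x_0 = 5^6849 mod 27397 = 20849. x_0 is neither 1 nor 27396, so continue squaring. x_1 = 20849^2 mod 27397 = 27396. x_1 ≡ −1, so 5 is not a witness.
No listed base is a witness for 27397.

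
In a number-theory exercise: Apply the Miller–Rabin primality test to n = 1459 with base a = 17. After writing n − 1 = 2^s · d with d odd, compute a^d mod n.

1458

n − 1 = 1458 = 2^1 · 729, so s = 1 and d = 729.
Repeated squaring mod 1459: 17^1 ≡ 17, 17^2 ≡ 289, 17^4 ≡ 358, 17^8 ≡ 1231, 17^16 ≡ 919, 17^32 ≡ 1259, 17^64 ≡ 607, 17^128 ≡ 781, 17^256 ≡ 99, 17^512 ≡ 1047.
729 = 512 + 128 + 64 + 16 + 8 + 1, so 17^729 ≡ 1047·781·607·919·1231·17 ≡ 1458 (mod 1459).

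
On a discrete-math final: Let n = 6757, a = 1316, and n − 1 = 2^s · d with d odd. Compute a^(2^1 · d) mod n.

4528

n − 1 = 6756 = 2^2 · 1689, so s = 2 and d = 1689.
x_0 = 1316^1689 mod 6757 = 4729.
x_1 = 4729^2 mod 6757 = 4528.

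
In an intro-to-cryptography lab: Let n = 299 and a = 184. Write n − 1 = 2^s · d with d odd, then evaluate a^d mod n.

253

n − 1 = 298 = 2^1 · 149, so s = 1 and d = 149.
184^149 mod 299 = 253.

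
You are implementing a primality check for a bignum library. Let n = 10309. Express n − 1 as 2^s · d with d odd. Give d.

2577

Halving: 10308 → 5154 → 2577; 2577 is odd.
So 10308 = 2^2 · 2577.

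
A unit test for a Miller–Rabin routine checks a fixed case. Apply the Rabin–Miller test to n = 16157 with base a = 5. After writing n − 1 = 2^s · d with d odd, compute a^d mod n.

2099

n − 1 = 16156 = 2^2 · 4039, so s = 2 and d = 4039.
By repeated squaring, 5^4039 ≡ 2099 (mod 16157).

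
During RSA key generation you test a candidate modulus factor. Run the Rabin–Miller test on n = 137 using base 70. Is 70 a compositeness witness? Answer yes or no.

no

n − 1 = 136 = 2^3 · 17, so s = 3 and d = 17.
x_0 = 70^17 mod 137 = 41.
x_0 is neither 1 nor 136, so continue squaring.
x_1 = 41^2 mod 137 = 37.
x_2 = 37^2 mod 137 = 136.
x_2 ≡ −1, so 70 is not a witness.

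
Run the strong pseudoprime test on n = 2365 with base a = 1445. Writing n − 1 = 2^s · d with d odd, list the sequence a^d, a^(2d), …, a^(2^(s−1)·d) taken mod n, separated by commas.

n − 1 = 2364 = 2^2 · 591, so s = 2 and d = 591.
x_0 = 1445^591 mod 2365 = 290.
x_1 = 290^2 mod 2365 = 1325.

290, 1325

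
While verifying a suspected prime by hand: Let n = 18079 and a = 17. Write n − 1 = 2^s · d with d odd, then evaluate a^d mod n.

n − 1 = 18078 = 2^1 · 9039, so s = 1 and d = 9039.
By repeated squaring, 17^9039 ≡ 2733 (mod 18079).

2733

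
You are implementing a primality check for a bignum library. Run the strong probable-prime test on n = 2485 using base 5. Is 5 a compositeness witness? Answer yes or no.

yes

n − 1 = 2484 = 2^2 · 621, so s = 2 and d = 621.
Repeated squaring mod 2485: 5^1 ≡ 5, 5^2 ≡ 25, 5^4 ≡ 625, 5^8 ≡ 480, 5^16 ≡ 1780, 5^32 ≡ 25, 5^64 ≡ 625, 5^128 ≡ 480, 5^256 ≡ 1780, 5^512 ≡ 25.
621 = 512 + 64 + 32 + 8 + 4 + 1, so 5^621 ≡ 25·625·25·480·625·5 ≡ 1070 (mod 2485).
x_0 = 5^621 mod 2485 = 1070.
x_0 is neither 1 nor 2484, so continue squaring.
x_1 = 1070^2 mod 2485 = 1800.
Reached i = s−1 = 1 without hitting −1: 5 is a Miller–Rabin witness and 2485 is composite.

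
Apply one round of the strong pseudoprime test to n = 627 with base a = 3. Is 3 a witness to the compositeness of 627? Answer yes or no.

yes

n − 1 = 626 = 2^1 · 313, so s = 1 and d = 313.
x_0 = 3^313 mod 627 = 192.
x_0 ∉ {1, 626} and s = 1, so 3 is a Miller–Rabin witness and 627 is composite.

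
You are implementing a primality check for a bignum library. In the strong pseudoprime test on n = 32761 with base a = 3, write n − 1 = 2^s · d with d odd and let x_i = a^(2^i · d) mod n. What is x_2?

n − 1 = 32760 = 2^3 · 4095, so s = 3 and d = 4095.
x_0 = 3^4095 mod 32761 = 13395.
x_1 = 13395^2 mod 32761 = 26789.
x_2 = 26789^2 mod 32761 = 20816.

20816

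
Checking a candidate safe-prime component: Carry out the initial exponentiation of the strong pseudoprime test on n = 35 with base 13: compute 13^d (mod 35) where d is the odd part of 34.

n − 1 = 34 = 2^1 · 17, so s = 1 and d = 17.
13^17 mod 35 = 13.

13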